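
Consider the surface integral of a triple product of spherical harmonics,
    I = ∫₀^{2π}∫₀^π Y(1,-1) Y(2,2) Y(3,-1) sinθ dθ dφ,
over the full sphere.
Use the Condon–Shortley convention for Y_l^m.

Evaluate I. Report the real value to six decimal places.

Checks pass: Σm=0; 6 even; l₃=3∈[1,3].
(2·1+1)(2·2+1)(2·3+1) = 105
Δ: 0! 2! 4! / 7! → 1/105
sum: t=0:+1/4 = 1/4
3j²(1 2 3; 0 0 0) = Δ·Π!·Σ² = 3/35  (sign -1)
sum: t=0:+1/48 = 1/48
3j²(1 2 3; -1 2 -1) = Δ·Π!·Σ² = 1/105  (sign +1)
combine: 4πI² = 105·3/35·1/105 = 3/35
take √, sign -1: I = -0.08258890

-0.082589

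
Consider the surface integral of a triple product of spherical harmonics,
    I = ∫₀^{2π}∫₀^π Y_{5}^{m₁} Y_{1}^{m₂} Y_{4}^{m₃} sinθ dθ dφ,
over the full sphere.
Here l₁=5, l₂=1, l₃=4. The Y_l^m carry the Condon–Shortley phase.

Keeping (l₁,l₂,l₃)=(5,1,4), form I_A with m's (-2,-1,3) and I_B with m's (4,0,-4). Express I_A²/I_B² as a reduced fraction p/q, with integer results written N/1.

1/3

Same 5,1,4: normalisation and zero-m 3j drop out of the ratio.
A: Δ: 2! 8! 0! / 11! → 1/495; sum: t=0:+1/10080 = 1/10080; 3j²(5 1 4; -2 -1 3) = Δ·Π!·Σ² = 1/165  (sign -1)
B: Δ: 2! 8! 0! / 11! → 1/495; sum: t=1:−1/40320 = -1/40320; 3j²(5 1 4; 4 0 -4) = Δ·Π!·Σ² = 1/55  (sign -1)
I_A²/I_B² = (1/165)/(1/55) = 1/3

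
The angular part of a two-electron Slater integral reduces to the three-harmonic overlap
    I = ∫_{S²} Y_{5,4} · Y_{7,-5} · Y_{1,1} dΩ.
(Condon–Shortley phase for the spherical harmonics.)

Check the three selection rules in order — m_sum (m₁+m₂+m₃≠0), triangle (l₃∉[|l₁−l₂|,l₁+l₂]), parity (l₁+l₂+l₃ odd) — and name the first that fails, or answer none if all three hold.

azimuthal sum: 4 − 5 + 1 = 0  ✓
2 ≤ 1 ≤ 12 (triangle on l)  ✗
L = 5 + 7 + 1 = 13 (odd)

triangle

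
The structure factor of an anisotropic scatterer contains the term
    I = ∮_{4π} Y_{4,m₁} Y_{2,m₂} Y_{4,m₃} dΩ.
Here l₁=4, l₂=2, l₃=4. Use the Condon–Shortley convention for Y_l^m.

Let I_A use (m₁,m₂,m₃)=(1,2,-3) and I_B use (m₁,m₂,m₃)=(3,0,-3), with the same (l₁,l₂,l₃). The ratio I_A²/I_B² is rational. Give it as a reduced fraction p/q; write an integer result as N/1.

54/7

Same 4,2,4: normalisation and zero-m 3j drop out of the ratio.
A: Δ: 2! 6! 2! / 11! → 1/13860; sum: t=2:+1/480 = 1/480; 3j²(4 2 4; 1 2 -3) = Δ·Π!·Σ² = 3/110  (sign -1)
B: Δ: 2! 6! 2! / 11! → 1/13860; sum: t=0:+1/480 t=1:−1/720 = 1/1440; 3j²(4 2 4; 3 0 -3) = Δ·Π!·Σ² = 7/1980  (sign -1)
I_A²/I_B² = (3/110)/(7/1980) = 54/7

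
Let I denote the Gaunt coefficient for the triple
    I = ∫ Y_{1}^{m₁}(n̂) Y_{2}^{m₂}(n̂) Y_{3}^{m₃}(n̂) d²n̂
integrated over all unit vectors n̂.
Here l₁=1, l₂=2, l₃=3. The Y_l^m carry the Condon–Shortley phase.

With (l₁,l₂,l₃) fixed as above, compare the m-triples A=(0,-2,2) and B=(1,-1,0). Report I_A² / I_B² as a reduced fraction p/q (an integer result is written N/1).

5/3

l's match ⇒ only the (l;m) 3-j factors differ between A and B.
A: triangle coeff Δ(1,2,3) = 1/105; Σ_t [0,0]: t=0:+1/24 = 1/24; (3j)²=1/21 [(1 2 3; 0 -2 2)], sign=-1
B: triangle coeff Δ(1,2,3) = 1/105; Σ_t [0,0]: t=0:+1/12 = 1/12; (3j)²=1/35 [(1 2 3; 1 -1 0)], sign=-1
I_A²/I_B² = (1/21)/(1/35) = 5/3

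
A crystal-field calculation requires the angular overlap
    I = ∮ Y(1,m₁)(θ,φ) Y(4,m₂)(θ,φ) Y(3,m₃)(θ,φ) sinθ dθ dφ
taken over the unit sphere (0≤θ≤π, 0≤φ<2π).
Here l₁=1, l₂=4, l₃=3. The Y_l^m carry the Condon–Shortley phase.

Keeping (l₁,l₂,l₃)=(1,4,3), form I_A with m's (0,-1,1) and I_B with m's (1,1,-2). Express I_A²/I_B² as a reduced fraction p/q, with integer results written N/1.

5/1

Shared (l₁,l₂,l₃)=(1,4,3): N and (l;000)² cancel in I_A²/I_B².
A: Δ = 2!·0!·6!/9! = 1/252; Racah Σ t=1..1: t=1:−1/48 = -1/48; ⇒ 3j(1 4 3; 0 -1 1)² = 5/84, sgn -1
B: Δ = 2!·0!·6!/9! = 1/252; Racah Σ t=0..0: t=0:+1/240 = 1/240; ⇒ 3j(1 4 3; 1 1 -2)² = 1/84, sgn -1
I_A²/I_B² = (5/84)/(1/84) = 5/1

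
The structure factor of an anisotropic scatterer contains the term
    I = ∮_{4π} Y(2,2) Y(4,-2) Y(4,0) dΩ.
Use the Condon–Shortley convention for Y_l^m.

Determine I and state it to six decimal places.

m-sum 0 ✓  L=10 even ✓  2≤4≤6 ✓
Π(2lᵢ+1) = 5×9×9 = 405
triangle coeff Δ(2,4,4) = 1/13860
Σ_t [0,2]: t=0:+1/192 t=1:−1/36 t=2:+1/192 = -5/288
(3j)²=20/693 [(2 4 4; 0 0 0)], sign=-1
Σ_t [0,0]: t=0:+1/192 = 1/192
(3j)²=3/77 [(2 4 4; 2 -2 0)], sign=+1
⇒ 4πI² = 2700/5929
I = (-1)√(2700/5929/(4π)) = -0.19036462

-0.190365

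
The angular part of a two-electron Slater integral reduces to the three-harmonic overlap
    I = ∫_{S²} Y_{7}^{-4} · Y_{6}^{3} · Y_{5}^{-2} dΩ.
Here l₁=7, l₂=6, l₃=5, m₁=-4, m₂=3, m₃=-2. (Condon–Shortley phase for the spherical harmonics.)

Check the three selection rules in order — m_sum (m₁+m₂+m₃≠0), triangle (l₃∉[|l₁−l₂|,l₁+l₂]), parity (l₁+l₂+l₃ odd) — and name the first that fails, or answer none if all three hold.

azimuthal sum: -4 + 3 − 2 = -3  ✗
1 ≤ 5 ≤ 13 (triangle on l)
L = 7 + 6 + 5 = 18 (even)

m_sum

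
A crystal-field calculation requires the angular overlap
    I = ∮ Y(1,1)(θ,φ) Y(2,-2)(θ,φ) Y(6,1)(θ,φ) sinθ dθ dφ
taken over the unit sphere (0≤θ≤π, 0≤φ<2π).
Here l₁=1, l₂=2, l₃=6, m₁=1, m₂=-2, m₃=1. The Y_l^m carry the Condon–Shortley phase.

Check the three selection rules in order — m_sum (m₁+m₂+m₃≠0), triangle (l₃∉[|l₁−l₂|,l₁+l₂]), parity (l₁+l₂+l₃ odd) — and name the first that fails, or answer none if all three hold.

m₁+m₂+m₃ = 1 − 2 + 1 = 0  ✓
triangle: |1−2|=1 ≤ l₃=6 ≤ 1+2=3  ✗
parity: l₁+l₂+l₃ = 9 is odd

triangle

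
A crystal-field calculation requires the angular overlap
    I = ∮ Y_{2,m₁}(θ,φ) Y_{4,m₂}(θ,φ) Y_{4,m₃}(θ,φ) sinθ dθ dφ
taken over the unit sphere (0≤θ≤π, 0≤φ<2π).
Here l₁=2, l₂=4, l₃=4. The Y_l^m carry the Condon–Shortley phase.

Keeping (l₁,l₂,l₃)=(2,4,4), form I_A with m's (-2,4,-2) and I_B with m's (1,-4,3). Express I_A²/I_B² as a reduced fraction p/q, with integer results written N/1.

2/7

Shared (l₁,l₂,l₃)=(2,4,4): N and (l;000)² cancel in I_A²/I_B².
A: Δ = 2!·2!·6!/11! = 1/13860; Racah Σ t=2..2: t=2:+1/2880 = 1/2880; ⇒ 3j(2 4 4; -2 4 -2)² = 2/165, sgn +1
B: Δ = 2!·2!·6!/11! = 1/13860; Racah Σ t=0..0: t=0:+1/1440 = 1/1440; ⇒ 3j(2 4 4; 1 -4 3)² = 7/165, sgn -1
I_A²/I_B² = (2/165)/(7/165) = 2/7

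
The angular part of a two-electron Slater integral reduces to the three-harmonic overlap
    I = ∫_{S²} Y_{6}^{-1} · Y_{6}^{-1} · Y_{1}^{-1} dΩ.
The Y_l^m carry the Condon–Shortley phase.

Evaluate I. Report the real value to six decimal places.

m-sum = -1 − 1 − 1 = -3 ≠ 0 ⇒ I = 0

0.000000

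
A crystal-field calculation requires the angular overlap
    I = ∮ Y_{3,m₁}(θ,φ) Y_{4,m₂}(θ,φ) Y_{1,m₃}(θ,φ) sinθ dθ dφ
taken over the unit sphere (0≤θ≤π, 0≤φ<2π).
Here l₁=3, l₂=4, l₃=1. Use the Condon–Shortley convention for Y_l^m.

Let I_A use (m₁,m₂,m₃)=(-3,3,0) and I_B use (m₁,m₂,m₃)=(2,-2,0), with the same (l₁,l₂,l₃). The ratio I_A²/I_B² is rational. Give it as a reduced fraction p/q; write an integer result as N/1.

l's match ⇒ only the (l;m) 3-j factors differ between A and B.
A: triangle coeff Δ(3,4,1) = 1/252; Σ_t [6,6]: t=6:+1/720 = 1/720; (3j)²=1/36 [(3 4 1; -3 3 0)], sign=-1
B: triangle coeff Δ(3,4,1) = 1/252; Σ_t [1,1]: t=1:−1/120 = -1/120; (3j)²=1/21 [(3 4 1; 2 -2 0)], sign=+1
I_A²/I_B² = (1/36)/(1/21) = 7/12

7/12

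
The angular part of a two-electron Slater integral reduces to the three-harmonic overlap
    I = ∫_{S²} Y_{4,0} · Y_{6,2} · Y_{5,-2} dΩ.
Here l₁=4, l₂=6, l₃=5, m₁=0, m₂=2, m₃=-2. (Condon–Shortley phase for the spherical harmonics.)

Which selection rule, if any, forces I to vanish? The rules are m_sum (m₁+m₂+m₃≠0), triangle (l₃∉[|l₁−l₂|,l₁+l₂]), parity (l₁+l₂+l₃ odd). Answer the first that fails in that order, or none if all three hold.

parity

m₁+m₂+m₃ = 0 + 2 − 2 = 0  ✓
triangle: |4−6|=2 ≤ l₃=5 ≤ 4+6=10  ✓
parity: l₁+l₂+l₃ = 15 is odd  ✗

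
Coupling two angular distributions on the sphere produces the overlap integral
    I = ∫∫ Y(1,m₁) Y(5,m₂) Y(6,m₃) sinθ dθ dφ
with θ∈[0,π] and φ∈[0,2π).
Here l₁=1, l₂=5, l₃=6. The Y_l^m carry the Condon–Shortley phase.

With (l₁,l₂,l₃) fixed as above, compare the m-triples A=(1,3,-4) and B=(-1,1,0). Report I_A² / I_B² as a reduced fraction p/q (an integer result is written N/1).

Same 1,5,6: normalisation and zero-m 3j drop out of the ratio.
A: Δ: 0! 2! 10! / 13! → 1/858; sum: t=0:+1/161280 = 1/161280; 3j²(1 5 6; 1 3 -4) = Δ·Π!·Σ² = 15/286  (sign +1)
B: Δ: 0! 2! 10! / 13! → 1/858; sum: t=0:+1/34560 = 1/34560; 3j²(1 5 6; -1 1 0) = Δ·Π!·Σ² = 5/286  (sign +1)
I_A²/I_B² = (15/286)/(5/286) = 3/1

3/1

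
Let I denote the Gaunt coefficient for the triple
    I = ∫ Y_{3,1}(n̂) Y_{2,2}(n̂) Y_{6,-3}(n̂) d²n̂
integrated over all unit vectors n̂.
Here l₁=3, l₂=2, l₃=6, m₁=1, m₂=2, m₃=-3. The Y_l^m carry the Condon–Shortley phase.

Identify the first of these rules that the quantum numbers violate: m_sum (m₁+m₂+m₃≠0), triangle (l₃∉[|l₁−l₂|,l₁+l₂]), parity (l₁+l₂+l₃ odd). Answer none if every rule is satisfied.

Σmᵢ = 0  ✓
l₃∈[|l₁−l₂|,l₁+l₂]=[1,5], have l₃=6  ✗
Σlᵢ = 11 ⇒ odd

triangle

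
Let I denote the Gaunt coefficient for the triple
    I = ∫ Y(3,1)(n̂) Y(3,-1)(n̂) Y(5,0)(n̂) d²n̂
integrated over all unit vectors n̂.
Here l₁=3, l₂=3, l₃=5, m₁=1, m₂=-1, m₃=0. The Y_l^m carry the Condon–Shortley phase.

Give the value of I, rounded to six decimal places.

0.000000

l₁+l₂+l₃=11 is odd: 3j(l;000)=0 ⇒ I=0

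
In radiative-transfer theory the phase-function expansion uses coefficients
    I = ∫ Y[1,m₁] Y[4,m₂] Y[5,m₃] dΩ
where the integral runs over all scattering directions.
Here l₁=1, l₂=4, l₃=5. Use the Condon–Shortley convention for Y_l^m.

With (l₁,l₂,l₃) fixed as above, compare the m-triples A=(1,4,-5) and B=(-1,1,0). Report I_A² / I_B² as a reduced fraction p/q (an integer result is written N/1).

9/2

l's match ⇒ only the (l;m) 3-j factors differ between A and B.
A: triangle coeff Δ(1,4,5) = 1/495; Σ_t [0,0]: t=0:+1/80640 = 1/80640; (3j)²=1/11 [(1 4 5; 1 4 -5)], sign=+1
B: triangle coeff Δ(1,4,5) = 1/495; Σ_t [0,0]: t=0:+1/1440 = 1/1440; (3j)²=2/99 [(1 4 5; -1 1 0)], sign=-1
I_A²/I_B² = (1/11)/(2/99) = 9/2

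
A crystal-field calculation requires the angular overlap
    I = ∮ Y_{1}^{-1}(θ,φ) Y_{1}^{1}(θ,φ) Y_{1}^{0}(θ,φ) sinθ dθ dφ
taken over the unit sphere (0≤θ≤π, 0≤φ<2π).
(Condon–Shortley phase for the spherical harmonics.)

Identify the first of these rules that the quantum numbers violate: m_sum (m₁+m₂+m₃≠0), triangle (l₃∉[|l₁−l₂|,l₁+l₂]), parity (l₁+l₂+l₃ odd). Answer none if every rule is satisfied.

parity

azimuthal sum: -1 + 1 + 0 = 0  ✓
0 ≤ 1 ≤ 2 (triangle on l)  ✓
L = 1 + 1 + 1 = 3 (odd)  ✗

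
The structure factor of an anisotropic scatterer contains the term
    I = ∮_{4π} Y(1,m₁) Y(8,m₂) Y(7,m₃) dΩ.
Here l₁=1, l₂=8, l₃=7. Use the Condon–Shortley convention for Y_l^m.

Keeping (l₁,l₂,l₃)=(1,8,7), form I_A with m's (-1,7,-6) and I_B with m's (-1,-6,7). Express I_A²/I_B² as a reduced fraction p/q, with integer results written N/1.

105/1

Shared (l₁,l₂,l₃)=(1,8,7): N and (l;000)² cancel in I_A²/I_B².
A: Δ = 2!·0!·14!/17! = 1/2040; Racah Σ t=2..2: t=2:+1/12454041600 = 1/12454041600; ⇒ 3j(1 8 7; -1 7 -6)² = 7/136, sgn -1
B: Δ = 2!·0!·14!/17! = 1/2040; Racah Σ t=2..2: t=2:+1/174356582400 = 1/174356582400; ⇒ 3j(1 8 7; -1 -6 7)² = 1/2040, sgn +1
I_A²/I_B² = (7/136)/(1/2040) = 105/1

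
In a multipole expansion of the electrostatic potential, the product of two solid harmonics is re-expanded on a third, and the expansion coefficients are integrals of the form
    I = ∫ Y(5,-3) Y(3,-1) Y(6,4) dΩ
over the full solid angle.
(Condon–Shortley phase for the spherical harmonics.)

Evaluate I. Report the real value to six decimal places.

Checks pass: Σm=0; 14 even; l₃=6∈[2,8].
(2·5+1)(2·3+1)(2·6+1) = 1001
Δ: 2! 8! 4! / 15! → 1/675675
sum: t=0:+1/8640 t=1:−1/2304 t=2:+1/8640 = -7/34560
3j²(5 3 6; 0 0 0) = Δ·Π!·Σ² = 7/429  (sign -1)
sum: t=0:+1/322560 t=1:−1/30240 t=2:+1/69120 = -1/64512
3j²(5 3 6; -3 -1 4) = Δ·Π!·Σ² = 10/1001  (sign -1)
combine: 4πI² = 1001·7/429·10/1001 = 70/429
take √, sign +1: I = 0.11395029

0.113950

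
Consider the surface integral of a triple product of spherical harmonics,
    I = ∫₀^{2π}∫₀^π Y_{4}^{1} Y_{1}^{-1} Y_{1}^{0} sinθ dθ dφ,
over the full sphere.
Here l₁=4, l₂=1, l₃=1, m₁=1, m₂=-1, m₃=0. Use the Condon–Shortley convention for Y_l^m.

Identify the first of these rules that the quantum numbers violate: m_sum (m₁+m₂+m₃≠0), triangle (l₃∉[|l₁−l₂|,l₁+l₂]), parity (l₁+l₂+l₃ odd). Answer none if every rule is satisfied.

m₁+m₂+m₃ = 1 − 1 + 0 = 0  ✓
triangle: |4−1|=3 ≤ l₃=1 ≤ 4+1=5  ✗
parity: l₁+l₂+l₃ = 6 is even

triangle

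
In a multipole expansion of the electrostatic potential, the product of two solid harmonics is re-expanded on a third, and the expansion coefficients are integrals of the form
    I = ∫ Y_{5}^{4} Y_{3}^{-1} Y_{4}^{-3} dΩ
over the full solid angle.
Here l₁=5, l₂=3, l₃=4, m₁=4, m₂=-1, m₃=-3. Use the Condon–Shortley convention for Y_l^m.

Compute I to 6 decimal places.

m-sum 0 ✓  L=12 even ✓  2≤4≤8 ✓
Π(2lᵢ+1) = 11×7×9 = 693
triangle coeff Δ(5,3,4) = 1/180180
Σ_t [1,3]: t=1:−1/576 t=2:+1/144 t=3:−1/576 = 1/288
(3j)²=20/1001 [(5 3 4; 0 0 0)], sign=+1
Σ_t [0,1]: t=0:+1/5760 t=1:−1/4320 = -1/17280
(3j)²=7/4290 [(5 3 4; 4 -1 -3)], sign=+1
⇒ 4πI² = 42/1859
I = (+1)√(42/1859/(4π)) = 0.04240138

0.042401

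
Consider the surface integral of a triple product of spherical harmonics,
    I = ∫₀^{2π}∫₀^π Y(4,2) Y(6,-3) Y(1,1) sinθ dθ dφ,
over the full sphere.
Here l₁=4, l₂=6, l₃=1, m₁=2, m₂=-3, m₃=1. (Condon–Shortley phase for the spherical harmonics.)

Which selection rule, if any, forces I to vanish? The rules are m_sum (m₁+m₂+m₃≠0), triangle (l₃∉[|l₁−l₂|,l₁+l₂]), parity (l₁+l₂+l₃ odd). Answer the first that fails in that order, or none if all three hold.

triangle

m₁+m₂+m₃ = 2 − 3 + 1 = 0  ✓
triangle: |4−6|=2 ≤ l₃=1 ≤ 4+6=10  ✗
parity: l₁+l₂+l₃ = 11 is odd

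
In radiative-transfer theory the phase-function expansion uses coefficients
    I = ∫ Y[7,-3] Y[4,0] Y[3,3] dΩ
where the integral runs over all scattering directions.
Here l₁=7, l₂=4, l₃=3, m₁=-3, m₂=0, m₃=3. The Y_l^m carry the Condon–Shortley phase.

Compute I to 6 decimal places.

m-sum 0 ✓  L=14 even ✓  3≤3≤11 ✓
Π(2lᵢ+1) = 15×9×7 = 945
triangle coeff Δ(7,4,3) = 1/45045
Σ_t [4,4]: t=4:+1/20736 = 1/20736
(3j)²=35/1287 [(7 4 3; 0 0 0)], sign=-1
Σ_t [4,4]: t=4:+1/414720 = 1/414720
(3j)²=2/429 [(7 4 3; -3 0 3)], sign=+1
⇒ 4πI² = 2450/20449
I = (-1)√(2450/20449/(4π)) = -0.09764322

-0.097643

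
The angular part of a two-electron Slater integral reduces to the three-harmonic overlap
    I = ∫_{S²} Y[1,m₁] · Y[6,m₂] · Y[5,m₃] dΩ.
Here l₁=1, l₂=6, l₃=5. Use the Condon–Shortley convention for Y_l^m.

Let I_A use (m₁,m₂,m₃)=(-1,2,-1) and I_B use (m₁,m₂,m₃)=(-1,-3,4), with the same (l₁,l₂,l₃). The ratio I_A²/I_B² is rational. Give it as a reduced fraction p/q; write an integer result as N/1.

Shared (l₁,l₂,l₃)=(1,6,5): N and (l;000)² cancel in I_A²/I_B².
A: Δ = 2!·0!·10!/13! = 1/858; Racah Σ t=2..2: t=2:+1/34560 = 1/34560; ⇒ 3j(1 6 5; -1 2 -1)² = 14/429, sgn +1
B: Δ = 2!·0!·10!/13! = 1/858; Racah Σ t=2..2: t=2:+1/725760 = 1/725760; ⇒ 3j(1 6 5; -1 -3 4)² = 1/286, sgn -1
I_A²/I_B² = (14/429)/(1/286) = 28/3

28/3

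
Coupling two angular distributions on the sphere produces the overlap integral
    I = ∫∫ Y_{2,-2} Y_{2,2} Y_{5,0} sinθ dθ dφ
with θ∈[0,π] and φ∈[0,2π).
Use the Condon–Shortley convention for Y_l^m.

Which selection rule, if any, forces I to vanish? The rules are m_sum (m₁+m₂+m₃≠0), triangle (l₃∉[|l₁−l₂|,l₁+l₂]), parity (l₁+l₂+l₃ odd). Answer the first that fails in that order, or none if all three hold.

Σmᵢ = 0  ✓
l₃∈[|l₁−l₂|,l₁+l₂]=[0,4], have l₃=5  ✗
Σlᵢ = 9 ⇒ odd

triangle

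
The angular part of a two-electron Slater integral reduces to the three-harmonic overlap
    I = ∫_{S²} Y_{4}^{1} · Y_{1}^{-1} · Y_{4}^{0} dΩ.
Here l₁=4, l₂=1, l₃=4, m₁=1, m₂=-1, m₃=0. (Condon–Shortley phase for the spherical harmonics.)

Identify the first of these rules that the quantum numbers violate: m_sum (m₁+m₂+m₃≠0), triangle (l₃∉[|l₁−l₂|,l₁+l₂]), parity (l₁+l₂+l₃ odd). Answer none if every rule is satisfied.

Σmᵢ = 0  ✓
l₃∈[|l₁−l₂|,l₁+l₂]=[3,5], have l₃=4  ✓
Σlᵢ = 9 ⇒ odd  ✗

parity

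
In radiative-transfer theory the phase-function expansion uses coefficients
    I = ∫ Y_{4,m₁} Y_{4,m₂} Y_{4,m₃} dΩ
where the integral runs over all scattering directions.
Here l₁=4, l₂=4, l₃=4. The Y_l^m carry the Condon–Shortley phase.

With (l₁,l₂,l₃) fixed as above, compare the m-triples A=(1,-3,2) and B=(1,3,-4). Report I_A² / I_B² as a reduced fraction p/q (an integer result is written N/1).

1/7

Shared (l₁,l₂,l₃)=(4,4,4): N and (l;000)² cancel in I_A²/I_B².
A: Δ = 4!·4!·4!/13! = 1/450450; Racah Σ t=0..1: t=0:+1/864 t=1:−1/576 = -1/1728; ⇒ 3j(4 4 4; 1 -3 2)² = 5/1287, sgn -1
B: Δ = 4!·4!·4!/13! = 1/450450; Racah Σ t=3..3: t=3:−1/3456 = -1/3456; ⇒ 3j(4 4 4; 1 3 -4)² = 35/1287, sgn -1
I_A²/I_B² = (5/1287)/(35/1287) = 1/7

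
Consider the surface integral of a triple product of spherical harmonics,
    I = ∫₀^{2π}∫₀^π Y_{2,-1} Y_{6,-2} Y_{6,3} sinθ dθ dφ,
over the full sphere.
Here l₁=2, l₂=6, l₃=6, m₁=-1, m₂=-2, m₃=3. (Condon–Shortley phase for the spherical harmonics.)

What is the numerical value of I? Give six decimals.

Checks pass: Σm=0; 14 even; l₃=6∈[4,8].
(2·2+1)(2·6+1)(2·6+1) = 845
Δ: 2! 2! 10! / 15! → 1/90090
sum: t=0:+1/69120 t=1:−1/14400 t=2:+1/69120 = -7/172800
3j²(2 6 6; 0 0 0) = Δ·Π!·Σ² = 14/715  (sign -1)
sum: t=1:−1/60480 t=2:+1/161280 = -1/96768
3j²(2 6 6; -1 -2 3) = Δ·Π!·Σ² = 15/1001  (sign +1)
combine: 4πI² = 845·14/715·15/1001 = 30/121
take √, sign -1: I = -0.14046335

-0.140463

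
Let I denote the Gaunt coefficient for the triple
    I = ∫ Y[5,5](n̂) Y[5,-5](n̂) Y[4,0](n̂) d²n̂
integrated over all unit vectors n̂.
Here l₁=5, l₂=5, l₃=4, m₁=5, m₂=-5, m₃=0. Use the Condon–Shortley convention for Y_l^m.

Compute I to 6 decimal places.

-0.130198

Checks pass: Σm=0; 14 even; l₃=4∈[0,10].
(2·5+1)(2·5+1)(2·4+1) = 1089
Δ: 6! 4! 4! / 15! → 1/3153150
sum: t=1:−1/69120 t=2:+1/1728 t=3:−1/576 t=4:+1/1728 t=5:−1/69120 = -7/11520
3j²(5 5 4; 0 0 0) = Δ·Π!·Σ² = 2/143  (sign -1)
sum: t=0:+1/414720 = 1/414720
3j²(5 5 4; 5 -5 0) = Δ·Π!·Σ² = 2/143  (sign +1)
combine: 4πI² = 1089·2/143·2/143 = 36/169
take √, sign -1: I = -0.13019760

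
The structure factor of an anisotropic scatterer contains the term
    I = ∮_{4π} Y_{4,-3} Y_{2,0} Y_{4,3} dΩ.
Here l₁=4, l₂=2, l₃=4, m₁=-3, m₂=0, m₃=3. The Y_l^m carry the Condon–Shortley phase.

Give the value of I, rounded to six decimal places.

Rules hold: Σm=0, L=10 even, 2≤4≤6.
N = 9·5·9 = 405
Δ = 2!·6!·2!/11! = 1/13860
Racah Σ t=0..2: t=0:+1/192 t=1:−1/36 t=2:+1/192 = -5/288
⇒ 3j(4 2 4; 0 0 0)² = 20/693, sgn -1
Racah Σ t=1..2: t=1:−1/720 t=2:+1/480 = 1/1440
⇒ 3j(4 2 4; -3 0 3)² = 7/1980, sgn -1
4πI² = N·(3j₀)²·(3jₘ)² = 5/121
I = +1·√(0.0413223/4π) = 0.05734392

0.057344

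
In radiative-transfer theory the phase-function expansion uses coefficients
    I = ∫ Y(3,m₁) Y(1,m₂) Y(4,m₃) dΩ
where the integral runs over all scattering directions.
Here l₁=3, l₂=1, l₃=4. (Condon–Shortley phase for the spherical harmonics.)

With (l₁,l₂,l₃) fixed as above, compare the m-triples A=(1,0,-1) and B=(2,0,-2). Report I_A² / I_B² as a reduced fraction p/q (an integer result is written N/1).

5/4

Same 3,1,4: normalisation and zero-m 3j drop out of the ratio.
A: Δ: 0! 6! 2! / 9! → 1/252; sum: t=0:+1/48 = 1/48; 3j²(3 1 4; 1 0 -1) = Δ·Π!·Σ² = 5/84  (sign -1)
B: Δ: 0! 6! 2! / 9! → 1/252; sum: t=0:+1/120 = 1/120; 3j²(3 1 4; 2 0 -2) = Δ·Π!·Σ² = 1/21  (sign +1)
I_A²/I_B² = (5/84)/(1/21) = 5/4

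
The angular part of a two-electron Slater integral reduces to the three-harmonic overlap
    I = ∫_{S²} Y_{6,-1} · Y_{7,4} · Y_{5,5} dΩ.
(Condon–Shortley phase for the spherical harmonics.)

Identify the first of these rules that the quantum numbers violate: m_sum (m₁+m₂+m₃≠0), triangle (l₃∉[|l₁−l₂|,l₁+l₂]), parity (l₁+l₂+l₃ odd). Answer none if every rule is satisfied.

Σmᵢ = 8  ✗
l₃∈[|l₁−l₂|,l₁+l₂]=[1,13], have l₃=5
Σlᵢ = 18 ⇒ even

m_sum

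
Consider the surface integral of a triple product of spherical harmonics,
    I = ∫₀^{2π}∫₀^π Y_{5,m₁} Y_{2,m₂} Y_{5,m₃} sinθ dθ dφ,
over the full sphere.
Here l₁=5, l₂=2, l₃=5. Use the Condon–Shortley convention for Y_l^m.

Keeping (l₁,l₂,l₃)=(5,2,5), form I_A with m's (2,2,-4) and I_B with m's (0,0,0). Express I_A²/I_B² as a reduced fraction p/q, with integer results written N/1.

l's match ⇒ only the (l;m) 3-j factors differ between A and B.
A: triangle coeff Δ(5,2,5) = 1/38610; Σ_t [2,2]: t=2:+1/20160 = 1/20160; (3j)²=12/715 [(5 2 5; 2 2 -4)], sign=-1
B: triangle coeff Δ(5,2,5) = 1/38610; Σ_t [0,2]: t=0:+1/2880 t=1:−1/576 t=2:+1/2880 = -1/960; (3j)²=10/429 [(5 2 5; 0 0 0)], sign=+1
I_A²/I_B² = (12/715)/(10/429) = 18/25

18/25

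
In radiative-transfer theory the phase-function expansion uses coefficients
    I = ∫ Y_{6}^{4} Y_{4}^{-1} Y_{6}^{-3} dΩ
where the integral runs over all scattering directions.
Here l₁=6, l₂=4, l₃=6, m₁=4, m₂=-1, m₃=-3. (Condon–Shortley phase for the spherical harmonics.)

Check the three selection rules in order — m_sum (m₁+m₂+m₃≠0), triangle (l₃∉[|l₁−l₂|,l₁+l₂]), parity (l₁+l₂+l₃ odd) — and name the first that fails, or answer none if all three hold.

none

azimuthal sum: 4 − 1 − 3 = 0  ✓
2 ≤ 6 ≤ 10 (triangle on l)  ✓
L = 6 + 4 + 6 = 16 (even)  ✓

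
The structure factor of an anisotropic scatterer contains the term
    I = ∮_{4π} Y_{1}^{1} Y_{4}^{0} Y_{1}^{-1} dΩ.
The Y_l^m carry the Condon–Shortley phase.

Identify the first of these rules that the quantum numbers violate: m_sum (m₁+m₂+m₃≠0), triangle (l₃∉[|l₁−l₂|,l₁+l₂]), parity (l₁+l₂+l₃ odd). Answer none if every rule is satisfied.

m₁+m₂+m₃ = 1 + 0 − 1 = 0  ✓
triangle: |1−4|=3 ≤ l₃=1 ≤ 1+4=5  ✗
parity: l₁+l₂+l₃ = 6 is even

triangle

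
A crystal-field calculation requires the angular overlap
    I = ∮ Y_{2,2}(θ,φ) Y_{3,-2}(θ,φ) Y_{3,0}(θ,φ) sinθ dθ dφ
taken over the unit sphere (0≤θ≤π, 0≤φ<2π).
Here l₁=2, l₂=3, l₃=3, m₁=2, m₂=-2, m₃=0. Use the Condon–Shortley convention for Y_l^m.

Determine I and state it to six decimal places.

-0.188063

Checks pass: Σm=0; 8 even; l₃=3∈[1,5].
(2·2+1)(2·3+1)(2·3+1) = 245
Δ: 2! 2! 4! / 9! → 1/3780
sum: t=0:+1/24 t=1:−1/4 t=2:+1/24 = -1/6
3j²(2 3 3; 0 0 0) = Δ·Π!·Σ² = 4/105  (sign +1)
sum: t=0:+1/24 = 1/24
3j²(2 3 3; 2 -2 0) = Δ·Π!·Σ² = 1/21  (sign -1)
combine: 4πI² = 245·4/105·1/21 = 4/9
take √, sign -1: I = -0.18806319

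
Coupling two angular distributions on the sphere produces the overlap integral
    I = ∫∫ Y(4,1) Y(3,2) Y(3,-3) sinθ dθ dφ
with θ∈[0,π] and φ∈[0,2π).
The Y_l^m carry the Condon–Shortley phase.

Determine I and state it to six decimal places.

0.140463

Checks pass: Σm=0; 10 even; l₃=3∈[1,7].
(2·4+1)(2·3+1)(2·3+1) = 441
Δ: 4! 4! 2! / 11! → 1/34650
sum: t=1:−1/72 t=2:+1/16 t=3:−1/72 = 5/144
3j²(4 3 3; 0 0 0) = Δ·Π!·Σ² = 2/77  (sign -1)
sum: t=3:−1/288 = -1/288
3j²(4 3 3; 1 2 -3) = Δ·Π!·Σ² = 5/231  (sign -1)
combine: 4πI² = 441·2/77·5/231 = 30/121
take √, sign +1: I = 0.14046335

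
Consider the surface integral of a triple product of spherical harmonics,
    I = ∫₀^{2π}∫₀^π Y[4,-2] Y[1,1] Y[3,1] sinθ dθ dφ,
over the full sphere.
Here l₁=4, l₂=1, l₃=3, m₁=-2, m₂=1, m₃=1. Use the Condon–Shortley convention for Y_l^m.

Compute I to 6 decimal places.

m-sum 0 ✓  L=8 even ✓  3≤3≤5 ✓
Π(2lᵢ+1) = 9×3×7 = 189
triangle coeff Δ(4,1,3) = 1/252
Σ_t [1,1]: t=1:−1/36 = -1/36
(3j)²=4/63 [(4 1 3; 0 0 0)], sign=+1
Σ_t [2,2]: t=2:+1/96 = 1/96
(3j)²=5/84 [(4 1 3; -2 1 1)], sign=+1
⇒ 4πI² = 5/7
I = (+1)√(5/7/(4π)) = 0.23841361

0.238414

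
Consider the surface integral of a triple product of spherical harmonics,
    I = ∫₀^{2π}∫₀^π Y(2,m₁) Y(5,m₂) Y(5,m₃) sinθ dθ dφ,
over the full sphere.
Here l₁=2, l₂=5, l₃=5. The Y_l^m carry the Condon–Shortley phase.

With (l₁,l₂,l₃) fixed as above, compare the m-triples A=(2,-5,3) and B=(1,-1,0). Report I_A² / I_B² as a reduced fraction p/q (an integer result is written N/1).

Same 2,5,5: normalisation and zero-m 3j drop out of the ratio.
A: Δ: 2! 2! 8! / 13! → 1/38610; sum: t=0:+1/161280 = 1/161280; 3j²(2 5 5; 2 -5 3) = Δ·Π!·Σ² = 1/143  (sign +1)
B: Δ: 2! 2! 8! / 13! → 1/38610; sum: t=0:+1/1152 t=1:−1/1440 = 1/5760; 3j²(2 5 5; 1 -1 0) = Δ·Π!·Σ² = 1/858  (sign -1)
I_A²/I_B² = (1/143)/(1/858) = 6/1

6/1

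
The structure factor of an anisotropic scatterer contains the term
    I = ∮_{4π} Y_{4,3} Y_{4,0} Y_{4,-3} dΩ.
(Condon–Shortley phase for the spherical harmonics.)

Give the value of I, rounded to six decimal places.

0.159788

Checks pass: Σm=0; 12 even; l₃=4∈[0,8].
(2·4+1)(2·4+1)(2·4+1) = 729
Δ: 4! 4! 4! / 13! → 1/450450
sum: t=0:+1/13824 t=1:−1/216 t=2:+1/64 t=3:−1/216 t=4:+1/13824 = 5/768
3j²(4 4 4; 0 0 0) = Δ·Π!·Σ² = 18/1001  (sign +1)
sum: t=0:+1/3456 t=1:−1/864 = -1/1152
3j²(4 4 4; 3 0 -3) = Δ·Π!·Σ² = 7/286  (sign +1)
combine: 4πI² = 729·18/1001·7/286 = 6561/20449
take √, sign +1: I = 0.15978796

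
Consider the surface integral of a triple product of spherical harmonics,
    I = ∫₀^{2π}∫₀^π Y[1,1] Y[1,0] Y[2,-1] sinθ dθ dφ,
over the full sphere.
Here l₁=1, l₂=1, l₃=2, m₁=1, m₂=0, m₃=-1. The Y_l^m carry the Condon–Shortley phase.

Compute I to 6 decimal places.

Rules hold: Σm=0, L=4 even, 0≤2≤2.
N = 3·3·5 = 45
Δ = 0!·2!·2!/5! = 1/30
Racah Σ t=0..0: t=0:+1/1 = 1/1
⇒ 3j(1 1 2; 0 0 0)² = 2/15, sgn +1
Racah Σ t=0..0: t=0:+1/2 = 1/2
⇒ 3j(1 1 2; 1 0 -1)² = 1/10, sgn -1
4πI² = N·(3j₀)²·(3jₘ)² = 3/5
I = -1·√(0.6/4π) = -0.21850969

-0.218510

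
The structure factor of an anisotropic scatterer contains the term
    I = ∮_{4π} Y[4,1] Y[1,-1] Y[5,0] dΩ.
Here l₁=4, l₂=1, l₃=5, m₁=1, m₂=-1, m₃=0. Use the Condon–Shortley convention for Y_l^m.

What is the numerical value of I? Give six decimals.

0.155288

Rules hold: Σm=0, L=10 even, 3≤5≤5.
N = 9·3·11 = 297
Δ = 0!·8!·2!/11! = 1/495
Racah Σ t=0..0: t=0:+1/576 = 1/576
⇒ 3j(4 1 5; 0 0 0)² = 5/99, sgn -1
Racah Σ t=0..0: t=0:+1/1440 = 1/1440
⇒ 3j(4 1 5; 1 -1 0)² = 2/99, sgn -1
4πI² = N·(3j₀)²·(3jₘ)² = 10/33
I = +1·√(0.30303/4π) = 0.15528807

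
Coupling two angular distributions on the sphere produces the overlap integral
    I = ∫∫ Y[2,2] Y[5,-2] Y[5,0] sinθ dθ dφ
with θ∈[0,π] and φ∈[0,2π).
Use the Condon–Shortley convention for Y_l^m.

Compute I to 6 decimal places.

-0.191372

m-sum 0 ✓  L=12 even ✓  3≤5≤7 ✓
Π(2lᵢ+1) = 5×11×11 = 605
triangle coeff Δ(2,5,5) = 1/38610
Σ_t [0,2]: t=0:+1/2880 t=1:−1/576 t=2:+1/2880 = -1/960
(3j)²=10/429 [(2 5 5; 0 0 0)], sign=+1
Σ_t [0,0]: t=0:+1/2880 = 1/2880
(3j)²=14/429 [(2 5 5; 2 -2 0)], sign=-1
⇒ 4πI² = 700/1521
I = (-1)√(700/1521/(4π)) = -0.19137248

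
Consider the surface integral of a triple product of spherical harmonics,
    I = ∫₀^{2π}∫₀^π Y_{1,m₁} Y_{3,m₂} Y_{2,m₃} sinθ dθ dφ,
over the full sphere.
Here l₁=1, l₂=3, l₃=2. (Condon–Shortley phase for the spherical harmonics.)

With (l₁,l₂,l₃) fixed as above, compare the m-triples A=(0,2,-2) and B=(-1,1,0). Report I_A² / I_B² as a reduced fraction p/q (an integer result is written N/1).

Same 1,3,2: normalisation and zero-m 3j drop out of the ratio.
A: Δ: 2! 0! 4! / 7! → 1/105; sum: t=1:−1/24 = -1/24; 3j²(1 3 2; 0 2 -2) = Δ·Π!·Σ² = 1/21  (sign -1)
B: Δ: 2! 0! 4! / 7! → 1/105; sum: t=2:+1/8 = 1/8; 3j²(1 3 2; -1 1 0) = Δ·Π!·Σ² = 2/35  (sign +1)
I_A²/I_B² = (1/21)/(2/35) = 5/6

5/6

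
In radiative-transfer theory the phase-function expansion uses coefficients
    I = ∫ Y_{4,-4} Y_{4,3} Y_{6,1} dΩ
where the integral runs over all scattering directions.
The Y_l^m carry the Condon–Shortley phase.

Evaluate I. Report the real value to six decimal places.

Checks pass: Σm=0; 14 even; l₃=6∈[0,8].
(2·4+1)(2·4+1)(2·6+1) = 1053
Δ: 2! 6! 6! / 15! → 1/1261260
sum: t=0:+1/4608 t=1:−1/1296 t=2:+1/4608 = -7/20736
3j²(4 4 6; 0 0 0) = Δ·Π!·Σ² = 20/1287  (sign -1)
sum: t=2:+1/172800 = 1/172800
3j²(4 4 6; -4 3 1) = Δ·Π!·Σ² = 7/2145  (sign -1)
combine: 4πI² = 1053·20/1287·7/2145 = 84/1573
take √, sign +1: I = 0.06518840

0.065188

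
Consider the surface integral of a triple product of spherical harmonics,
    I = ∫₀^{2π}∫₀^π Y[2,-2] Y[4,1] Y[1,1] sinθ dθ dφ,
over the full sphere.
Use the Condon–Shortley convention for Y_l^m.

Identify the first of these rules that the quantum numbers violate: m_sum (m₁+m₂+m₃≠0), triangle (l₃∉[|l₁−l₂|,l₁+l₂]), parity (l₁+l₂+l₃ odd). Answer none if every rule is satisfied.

triangle

Σmᵢ = 0  ✓
l₃∈[|l₁−l₂|,l₁+l₂]=[2,6], have l₃=1  ✗
Σlᵢ = 7 ⇒ odd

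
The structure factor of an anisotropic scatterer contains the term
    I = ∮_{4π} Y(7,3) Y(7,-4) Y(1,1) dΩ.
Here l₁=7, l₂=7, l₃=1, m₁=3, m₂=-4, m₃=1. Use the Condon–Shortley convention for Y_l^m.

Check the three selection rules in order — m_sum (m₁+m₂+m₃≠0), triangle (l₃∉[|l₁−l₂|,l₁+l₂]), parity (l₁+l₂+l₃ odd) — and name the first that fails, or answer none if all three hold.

parity

azimuthal sum: 3 − 4 + 1 = 0  ✓
0 ≤ 1 ≤ 14 (triangle on l)  ✓
L = 7 + 7 + 1 = 15 (odd)  ✗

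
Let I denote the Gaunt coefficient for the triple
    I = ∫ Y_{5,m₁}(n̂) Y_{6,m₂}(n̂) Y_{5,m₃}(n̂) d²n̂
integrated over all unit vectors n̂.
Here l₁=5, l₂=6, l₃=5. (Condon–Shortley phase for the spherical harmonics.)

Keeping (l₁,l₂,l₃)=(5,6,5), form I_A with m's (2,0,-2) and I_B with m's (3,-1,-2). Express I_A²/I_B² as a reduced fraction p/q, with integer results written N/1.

324/7

Shared (l₁,l₂,l₃)=(5,6,5): N and (l;000)² cancel in I_A²/I_B².
A: Δ = 6!·4!·6!/17! = 1/28588560; Racah Σ t=0..3: t=0:+1/3110400 t=1:−1/57600 t=2:+1/13824 t=3:−1/31104 = 1/43200; ⇒ 3j(5 6 5; 2 0 -2)² = 108/12155, sgn -1
B: Δ = 6!·4!·6!/17! = 1/28588560; Racah Σ t=0..2: t=0:+1/345600 t=1:−1/34560 t=2:+1/41472 = -1/518400; ⇒ 3j(5 6 5; 3 -1 -2)² = 7/36465, sgn +1
I_A²/I_B² = (108/12155)/(7/36465) = 324/7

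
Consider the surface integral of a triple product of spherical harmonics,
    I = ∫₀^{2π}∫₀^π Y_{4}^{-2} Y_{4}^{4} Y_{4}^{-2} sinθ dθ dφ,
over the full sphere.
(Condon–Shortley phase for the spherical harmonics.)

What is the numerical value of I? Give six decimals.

Rules hold: Σm=0, L=12 even, 0≤4≤8.
N = 9·9·9 = 729
Δ = 4!·4!·4!/13! = 1/450450
Racah Σ t=0..4: t=0:+1/13824 t=1:−1/216 t=2:+1/64 t=3:−1/216 t=4:+1/13824 = 5/768
⇒ 3j(4 4 4; 0 0 0)² = 18/1001, sgn +1
Racah Σ t=4..4: t=4:+1/2304 = 1/2304
⇒ 3j(4 4 4; -2 4 -2)² = 5/143, sgn +1
4πI² = N·(3j₀)²·(3jₘ)² = 65610/143143
I = +1·√(0.458353/4π) = 0.19098314

0.190983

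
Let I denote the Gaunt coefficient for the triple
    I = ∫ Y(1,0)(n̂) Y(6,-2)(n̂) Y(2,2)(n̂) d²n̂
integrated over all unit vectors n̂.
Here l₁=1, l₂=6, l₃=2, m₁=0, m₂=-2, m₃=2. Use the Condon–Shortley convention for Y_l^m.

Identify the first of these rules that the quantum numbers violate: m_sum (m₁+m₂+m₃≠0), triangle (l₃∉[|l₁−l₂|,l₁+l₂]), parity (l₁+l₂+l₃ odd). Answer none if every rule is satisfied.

triangle

azimuthal sum: 0 − 2 + 2 = 0  ✓
5 ≤ 2 ≤ 7 (triangle on l)  ✗
L = 1 + 6 + 2 = 9 (odd)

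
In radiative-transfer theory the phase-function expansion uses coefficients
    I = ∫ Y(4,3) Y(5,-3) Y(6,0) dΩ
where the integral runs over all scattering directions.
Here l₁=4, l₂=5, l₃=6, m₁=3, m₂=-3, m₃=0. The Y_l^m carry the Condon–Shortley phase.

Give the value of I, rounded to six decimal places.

0.000000

L=15 odd ⇒ parity kills the (l;000) factor ⇒ I = 0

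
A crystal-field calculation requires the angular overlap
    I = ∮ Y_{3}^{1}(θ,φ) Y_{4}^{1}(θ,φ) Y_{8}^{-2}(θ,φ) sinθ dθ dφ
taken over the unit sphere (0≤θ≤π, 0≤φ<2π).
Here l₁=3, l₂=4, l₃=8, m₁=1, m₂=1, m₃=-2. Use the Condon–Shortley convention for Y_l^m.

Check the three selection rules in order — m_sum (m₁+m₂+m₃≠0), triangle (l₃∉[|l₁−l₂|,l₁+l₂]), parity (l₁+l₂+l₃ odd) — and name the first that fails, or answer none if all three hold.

m₁+m₂+m₃ = 1 + 1 − 2 = 0  ✓
triangle: |3−4|=1 ≤ l₃=8 ≤ 3+4=7  ✗
parity: l₁+l₂+l₃ = 15 is odd

triangle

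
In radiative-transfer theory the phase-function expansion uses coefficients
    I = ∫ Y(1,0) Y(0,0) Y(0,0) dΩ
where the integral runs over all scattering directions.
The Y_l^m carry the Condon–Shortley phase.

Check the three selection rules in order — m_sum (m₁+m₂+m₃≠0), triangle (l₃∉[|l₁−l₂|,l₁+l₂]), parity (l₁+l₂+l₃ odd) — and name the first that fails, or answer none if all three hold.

triangle

azimuthal sum: 0 + 0 + 0 = 0  ✓
1 ≤ 0 ≤ 1 (triangle on l)  ✗
L = 1 + 0 + 0 = 1 (odd)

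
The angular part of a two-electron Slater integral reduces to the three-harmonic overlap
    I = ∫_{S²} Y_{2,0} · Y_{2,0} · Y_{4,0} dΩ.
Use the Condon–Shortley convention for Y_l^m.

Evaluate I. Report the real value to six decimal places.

m-sum 0 ✓  L=8 even ✓  0≤4≤4 ✓
Π(2lᵢ+1) = 5×5×9 = 225
triangle coeff Δ(2,2,4) = 1/630
Σ_t [0,0]: t=0:+1/16 = 1/16
(3j)²=2/35 [(2 2 4; 0 0 0)], sign=+1
(m-triple is (0,0,0) — same symbol as above.)
⇒ 4πI² = 36/49
I = (+1)√(36/49/(4π)) = 0.24179554

0.241796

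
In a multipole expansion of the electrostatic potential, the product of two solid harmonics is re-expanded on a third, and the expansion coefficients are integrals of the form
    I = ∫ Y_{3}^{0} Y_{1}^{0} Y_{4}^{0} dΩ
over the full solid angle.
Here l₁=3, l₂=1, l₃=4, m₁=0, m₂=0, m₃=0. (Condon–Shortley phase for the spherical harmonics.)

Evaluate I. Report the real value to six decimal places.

Rules hold: Σm=0, L=8 even, 2≤4≤4.
N = 7·3·9 = 189
Δ = 0!·6!·2!/9! = 1/252
Racah Σ t=0..0: t=0:+1/36 = 1/36
⇒ 3j(3 1 4; 0 0 0)² = 4/63, sgn +1
(m-triple is (0,0,0) — same symbol as above.)
4πI² = N·(3j₀)²·(3jₘ)² = 16/21
I = +1·√(0.761905/4π) = 0.24623252

0.246233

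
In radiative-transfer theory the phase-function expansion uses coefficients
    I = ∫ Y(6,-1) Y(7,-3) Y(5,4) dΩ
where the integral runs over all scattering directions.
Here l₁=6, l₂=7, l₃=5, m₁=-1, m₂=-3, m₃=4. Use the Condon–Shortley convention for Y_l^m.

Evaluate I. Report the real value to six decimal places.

Rules hold: Σm=0, L=18 even, 1≤5≤13.
N = 13·15·11 = 2145
Δ = 8!·4!·6!/19! = 1/174594420
Racah Σ t=2..6: t=2:+1/4147200 t=3:−1/207360 t=4:+1/82944 t=5:−1/207360 t=6:+1/4147200 = 1/345600
⇒ 3j(6 7 5; 0 0 0)² = 420/46189, sgn -1
Racah Σ t=3..4: t=3:−1/2073600 t=4:+1/2488320 = -1/12441600
⇒ 3j(6 7 5; -1 -3 4)² = 98/138567, sgn +1
4πI² = N·(3j₀)²·(3jₘ)² = 205800/14919047
I = -1·√(0.0137944/4π) = -0.03313197

-0.033132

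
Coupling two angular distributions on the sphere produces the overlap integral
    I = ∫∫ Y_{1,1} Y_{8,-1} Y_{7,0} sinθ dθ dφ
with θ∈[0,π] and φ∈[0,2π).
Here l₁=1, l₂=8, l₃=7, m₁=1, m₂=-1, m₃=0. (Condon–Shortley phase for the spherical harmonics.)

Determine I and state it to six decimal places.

Rules hold: Σm=0, L=16 even, 7≤7≤9.
N = 3·17·15 = 765
Δ = 2!·0!·14!/17! = 1/2040
Racah Σ t=1..1: t=1:−1/25401600 = -1/25401600
⇒ 3j(1 8 7; 0 0 0)² = 8/255, sgn +1
Racah Σ t=0..0: t=0:+1/50803200 = 1/50803200
⇒ 3j(1 8 7; 1 -1 0)² = 3/170, sgn -1
4πI² = N·(3j₀)²·(3jₘ)² = 36/85
I = -1·√(0.423529/4π) = -0.18358486

-0.183585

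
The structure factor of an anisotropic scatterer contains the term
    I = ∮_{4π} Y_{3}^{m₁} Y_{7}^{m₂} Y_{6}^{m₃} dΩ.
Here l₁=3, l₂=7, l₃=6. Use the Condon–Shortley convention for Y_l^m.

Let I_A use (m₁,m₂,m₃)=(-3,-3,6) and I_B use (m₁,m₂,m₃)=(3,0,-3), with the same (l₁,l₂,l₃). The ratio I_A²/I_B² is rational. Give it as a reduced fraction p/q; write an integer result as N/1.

Same 3,7,6: normalisation and zero-m 3j drop out of the ratio.
A: Δ: 4! 2! 10! / 17! → 1/2042040; sum: t=4:+1/174182400 = 1/174182400; 3j²(3 7 6; -3 -3 6) = Δ·Π!·Σ² = 3/6188  (sign +1)
B: Δ: 4! 2! 10! / 17! → 1/2042040; sum: t=0:+1/1451520 = 1/1451520; 3j²(3 7 6; 3 0 -3) = Δ·Π!·Σ² = 45/4862  (sign -1)
I_A²/I_B² = (3/6188)/(45/4862) = 11/210

11/210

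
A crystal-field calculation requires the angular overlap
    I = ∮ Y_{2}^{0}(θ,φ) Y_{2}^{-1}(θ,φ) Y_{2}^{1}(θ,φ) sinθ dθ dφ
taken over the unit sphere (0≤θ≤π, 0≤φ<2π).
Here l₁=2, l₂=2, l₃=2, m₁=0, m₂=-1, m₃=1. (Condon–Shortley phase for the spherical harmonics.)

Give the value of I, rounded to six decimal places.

-0.090112

Checks pass: Σm=0; 6 even; l₃=2∈[0,4].
(2·2+1)(2·2+1)(2·2+1) = 125
Δ: 2! 2! 2! / 7! → 1/630
sum: t=0:+1/8 t=1:−1/1 t=2:+1/8 = -3/4
3j²(2 2 2; 0 0 0) = Δ·Π!·Σ² = 2/35  (sign -1)
sum: t=0:+1/4 t=1:−1/2 = -1/4
3j²(2 2 2; 0 -1 1) = Δ·Π!·Σ² = 1/70  (sign +1)
combine: 4πI² = 125·2/35·1/70 = 5/49
take √, sign -1: I = -0.09011188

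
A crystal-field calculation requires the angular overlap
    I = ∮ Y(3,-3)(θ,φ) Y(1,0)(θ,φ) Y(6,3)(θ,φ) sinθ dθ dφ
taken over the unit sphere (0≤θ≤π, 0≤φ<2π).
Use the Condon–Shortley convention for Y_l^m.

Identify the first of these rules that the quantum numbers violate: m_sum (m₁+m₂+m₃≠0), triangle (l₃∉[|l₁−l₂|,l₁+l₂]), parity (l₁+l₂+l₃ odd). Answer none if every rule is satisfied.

triangle

m₁+m₂+m₃ = -3 + 0 + 3 = 0  ✓
triangle: |3−1|=2 ≤ l₃=6 ≤ 3+1=4  ✗
parity: l₁+l₂+l₃ = 10 is even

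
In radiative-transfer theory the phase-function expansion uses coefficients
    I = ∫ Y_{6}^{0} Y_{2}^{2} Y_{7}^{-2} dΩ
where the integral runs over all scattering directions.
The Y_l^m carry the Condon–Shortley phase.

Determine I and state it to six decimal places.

0.000000

L=15 odd ⇒ parity kills the (l;000) factor ⇒ I = 0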